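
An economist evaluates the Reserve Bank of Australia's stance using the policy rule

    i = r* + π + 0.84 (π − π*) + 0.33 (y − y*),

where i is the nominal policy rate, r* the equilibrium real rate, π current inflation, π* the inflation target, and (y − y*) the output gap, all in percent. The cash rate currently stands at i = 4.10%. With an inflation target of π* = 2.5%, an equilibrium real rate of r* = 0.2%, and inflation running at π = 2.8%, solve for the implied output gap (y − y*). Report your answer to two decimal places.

2.57%

0.33 (y − y*) = 4.10 − 0.2 − 2.8 − 0.84 × (2.8 − 2.5) = 0.848
(y − y*) = 0.848 / 0.33 = 2.57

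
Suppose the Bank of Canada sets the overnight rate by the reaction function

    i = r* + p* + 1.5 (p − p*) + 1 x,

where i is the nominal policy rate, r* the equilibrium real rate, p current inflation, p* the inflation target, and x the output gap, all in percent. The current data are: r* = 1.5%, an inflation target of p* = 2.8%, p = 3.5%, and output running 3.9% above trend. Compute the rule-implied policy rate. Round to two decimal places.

Output 3.9% above potential → x = 3.9.
i = 1.5 + 2.8 + 1.5 × (3.5 − 2.8) + 1 × 3.9
   = 1.5 + 2.8 + 1.05 + 3.9 = 9.25

9.25%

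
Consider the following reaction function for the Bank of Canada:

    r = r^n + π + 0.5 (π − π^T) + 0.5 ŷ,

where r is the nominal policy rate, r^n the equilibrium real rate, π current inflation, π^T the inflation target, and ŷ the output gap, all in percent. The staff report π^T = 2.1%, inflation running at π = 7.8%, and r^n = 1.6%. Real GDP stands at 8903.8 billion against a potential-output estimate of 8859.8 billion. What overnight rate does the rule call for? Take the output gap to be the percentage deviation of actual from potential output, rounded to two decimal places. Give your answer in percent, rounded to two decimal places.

12.50%

Output gap = 100 × (8903.8 − 8859.8) / 8859.8 = 0.50%.
r = 1.60 + 7.80 + 0.5 × (7.80 − 2.10) + 0.5 × 0.50
   = 1.60 + 7.8 + 2.85 + 0.25 = 12.50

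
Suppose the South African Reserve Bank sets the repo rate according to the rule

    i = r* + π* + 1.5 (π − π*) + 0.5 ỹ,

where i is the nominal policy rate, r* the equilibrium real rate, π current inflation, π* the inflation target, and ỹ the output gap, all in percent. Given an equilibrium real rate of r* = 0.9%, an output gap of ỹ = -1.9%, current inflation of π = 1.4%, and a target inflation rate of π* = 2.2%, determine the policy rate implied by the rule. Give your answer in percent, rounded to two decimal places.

0.95%

i = 0.9 + 2.2 + 1.5 × (1.4 − 2.2) + 0.5 × (-1.9)
   = 0.9 + 2.2 − 1.2 − 0.95 = 0.95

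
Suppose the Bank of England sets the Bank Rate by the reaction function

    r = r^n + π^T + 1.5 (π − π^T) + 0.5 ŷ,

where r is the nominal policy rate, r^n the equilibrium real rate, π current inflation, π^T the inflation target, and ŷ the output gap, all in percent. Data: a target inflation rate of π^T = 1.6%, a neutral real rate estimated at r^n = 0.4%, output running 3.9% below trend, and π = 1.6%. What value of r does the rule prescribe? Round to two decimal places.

Output 3.9% below potential → ŷ = -3.9.
r = 0.4 + 1.6 + 1.5 × (1.6 − 1.6) + 0.5 × (-3.9)
   = 0.4 + 1.6 + 0 − 1.95 = 0.05

0.05%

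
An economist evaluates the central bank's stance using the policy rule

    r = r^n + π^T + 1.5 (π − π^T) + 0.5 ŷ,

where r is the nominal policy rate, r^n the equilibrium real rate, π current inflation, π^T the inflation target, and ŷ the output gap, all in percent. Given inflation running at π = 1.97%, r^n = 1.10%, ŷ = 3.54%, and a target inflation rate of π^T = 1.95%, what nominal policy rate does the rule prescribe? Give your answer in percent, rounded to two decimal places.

r = 1.10 + 1.95 + 1.5 × (1.97 − 1.95) + 0.5 × 3.54
   = 1.10 + 1.95 + 0.03 + 1.77 = 4.85

4.85%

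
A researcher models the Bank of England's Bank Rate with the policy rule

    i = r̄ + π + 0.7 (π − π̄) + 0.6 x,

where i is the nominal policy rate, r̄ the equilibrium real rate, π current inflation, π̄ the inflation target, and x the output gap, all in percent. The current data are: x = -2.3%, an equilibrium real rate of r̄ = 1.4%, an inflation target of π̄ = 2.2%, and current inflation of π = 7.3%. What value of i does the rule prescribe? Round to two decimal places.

i = 1.4 + 7.3 + 0.7 × (7.3 − 2.2) + 0.6 × (-2.3)
   = 1.4 + 7.3 + 3.57 − 1.38 = 10.89

10.89%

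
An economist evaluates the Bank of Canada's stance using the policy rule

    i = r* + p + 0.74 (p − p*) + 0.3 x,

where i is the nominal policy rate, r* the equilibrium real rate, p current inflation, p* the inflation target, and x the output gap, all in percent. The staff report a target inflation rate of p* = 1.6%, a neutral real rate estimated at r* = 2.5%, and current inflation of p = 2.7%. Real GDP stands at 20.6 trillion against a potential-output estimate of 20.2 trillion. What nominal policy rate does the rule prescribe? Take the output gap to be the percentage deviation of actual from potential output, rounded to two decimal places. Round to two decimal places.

6.61%

Output gap = 100 × (20.6 − 20.2) / 20.2 = 1.98%.
i = 2.50 + 2.70 + 0.74 × (2.70 − 1.60) + 0.3 × 1.98
   = 2.50 + 2.7 + 0.814 + 0.594 = 6.61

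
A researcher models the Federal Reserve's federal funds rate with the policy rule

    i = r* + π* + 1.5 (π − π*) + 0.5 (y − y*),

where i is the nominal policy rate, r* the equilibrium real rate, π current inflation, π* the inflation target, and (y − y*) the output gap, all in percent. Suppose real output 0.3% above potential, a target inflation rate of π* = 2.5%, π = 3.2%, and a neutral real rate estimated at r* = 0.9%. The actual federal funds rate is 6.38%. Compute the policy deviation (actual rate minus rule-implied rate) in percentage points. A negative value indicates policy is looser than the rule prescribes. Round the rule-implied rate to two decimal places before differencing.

1.78 pp

Output 0.3% above potential → (y − y*) = 0.3.
i = 0.9 + 2.5 + 1.5 × (3.2 − 2.5) + 0.5 × 0.3
   = 0.9 + 2.5 + 1.05 + 0.15 = 4.60
Deviation = 6.38 − 4.60 = 1.78 pp.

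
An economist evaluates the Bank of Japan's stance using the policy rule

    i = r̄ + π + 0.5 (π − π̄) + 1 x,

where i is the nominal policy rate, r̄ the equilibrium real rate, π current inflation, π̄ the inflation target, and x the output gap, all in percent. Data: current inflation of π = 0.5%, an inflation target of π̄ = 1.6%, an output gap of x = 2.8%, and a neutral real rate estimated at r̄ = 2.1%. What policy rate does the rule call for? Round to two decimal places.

i = 2.1 + 0.5 + 0.5 × (0.5 − 1.6) + 1 × 2.8
   = 2.1 + 0.5 − 0.55 + 2.8 = 4.85

4.85%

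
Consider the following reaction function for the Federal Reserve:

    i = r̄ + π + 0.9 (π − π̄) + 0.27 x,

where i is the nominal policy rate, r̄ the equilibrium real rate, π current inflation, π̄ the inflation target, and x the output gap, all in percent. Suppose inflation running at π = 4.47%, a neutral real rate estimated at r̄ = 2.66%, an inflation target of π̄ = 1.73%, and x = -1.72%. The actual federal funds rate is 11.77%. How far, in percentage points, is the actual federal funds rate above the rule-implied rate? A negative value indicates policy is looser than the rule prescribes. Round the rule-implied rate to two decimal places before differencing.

i = 2.66 + 4.47 + 0.9 × (4.47 − 1.73) + 0.27 × (-1.72)
   = 2.66 + 4.47 + 2.466 − 0.4644 = 9.13
Deviation = 11.77 − 9.13 = 2.64 pp.

2.64 pp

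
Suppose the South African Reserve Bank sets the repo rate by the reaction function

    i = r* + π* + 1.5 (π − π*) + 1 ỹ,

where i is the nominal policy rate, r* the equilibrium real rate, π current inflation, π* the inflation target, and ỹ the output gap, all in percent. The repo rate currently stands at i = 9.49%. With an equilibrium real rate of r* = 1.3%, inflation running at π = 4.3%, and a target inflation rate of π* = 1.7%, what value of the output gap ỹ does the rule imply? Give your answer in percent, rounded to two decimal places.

2.59%

1 ỹ = 9.49 − 1.3 − 1.7 − 1.5 × (4.3 − 1.7) = 2.59
ỹ = 2.59 / 1 = 2.59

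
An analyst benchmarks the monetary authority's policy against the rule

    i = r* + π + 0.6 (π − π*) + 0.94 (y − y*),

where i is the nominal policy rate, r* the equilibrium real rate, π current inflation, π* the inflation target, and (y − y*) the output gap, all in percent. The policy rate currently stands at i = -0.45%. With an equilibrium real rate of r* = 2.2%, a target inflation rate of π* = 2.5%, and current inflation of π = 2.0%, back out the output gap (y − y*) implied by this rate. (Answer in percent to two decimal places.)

-4.63%

0.94 (y − y*) = -0.45 − 2.2 − 2.0 − 0.6 × (2.0 − 2.5) = -4.35
(y − y*) = -4.35 / 0.94 = -4.63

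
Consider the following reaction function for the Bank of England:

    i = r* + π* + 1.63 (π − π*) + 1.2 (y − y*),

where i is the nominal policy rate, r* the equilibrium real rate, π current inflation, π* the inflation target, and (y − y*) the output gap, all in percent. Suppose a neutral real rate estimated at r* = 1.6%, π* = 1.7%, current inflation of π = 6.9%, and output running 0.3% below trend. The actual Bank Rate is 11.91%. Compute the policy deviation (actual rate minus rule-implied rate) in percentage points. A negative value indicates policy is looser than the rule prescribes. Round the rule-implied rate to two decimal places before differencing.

0.49 pp

Output 0.3% below potential → (y − y*) = -0.3.
i = 1.6 + 1.7 + 1.63 × (6.9 − 1.7) + 1.2 × (-0.3)
   = 1.6 + 1.7 + 8.476 − 0.36 = 11.42
Deviation = 11.91 − 11.42 = 0.49 pp.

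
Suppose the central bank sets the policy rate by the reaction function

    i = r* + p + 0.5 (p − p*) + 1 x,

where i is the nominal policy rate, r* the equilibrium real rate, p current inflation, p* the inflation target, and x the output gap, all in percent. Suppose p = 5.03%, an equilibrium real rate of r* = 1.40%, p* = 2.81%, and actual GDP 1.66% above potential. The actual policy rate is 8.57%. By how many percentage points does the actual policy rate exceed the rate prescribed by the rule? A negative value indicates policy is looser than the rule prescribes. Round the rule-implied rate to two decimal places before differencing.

-0.63 pp

Output 1.66% above potential → x = 1.66.
i = 1.40 + 5.03 + 0.5 × (5.03 − 2.81) + 1 × 1.66
   = 1.40 + 5.03 + 1.11 + 1.66 = 9.20
Deviation = 8.57 − 9.20 = -0.63 pp.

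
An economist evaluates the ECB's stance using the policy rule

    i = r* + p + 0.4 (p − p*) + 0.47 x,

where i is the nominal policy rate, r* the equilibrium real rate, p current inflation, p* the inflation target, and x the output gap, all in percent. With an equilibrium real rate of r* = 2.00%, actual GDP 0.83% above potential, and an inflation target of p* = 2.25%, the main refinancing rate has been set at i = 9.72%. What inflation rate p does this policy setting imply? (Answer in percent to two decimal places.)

5.88%

Output 0.83% above potential → x = 0.83.
Collecting p: i = r* + (1 + 0.4) p − 0.4 p* + 0.47 x
1.4 p = 9.72 − 2.00 + 0.4 × 2.25 − 0.47 × 0.83 = 8.2299
p = 8.2299 / 1.4 = 5.88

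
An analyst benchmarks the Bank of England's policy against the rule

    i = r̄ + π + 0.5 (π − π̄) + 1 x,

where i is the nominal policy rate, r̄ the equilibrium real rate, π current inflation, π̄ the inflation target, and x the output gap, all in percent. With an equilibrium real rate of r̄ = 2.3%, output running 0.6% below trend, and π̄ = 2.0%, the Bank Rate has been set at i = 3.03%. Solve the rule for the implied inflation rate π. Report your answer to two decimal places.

1.55%

Output 0.6% below potential → x = -0.6.
Collecting π: i = r̄ + (1 + 0.5) π − 0.5 π̄ + 1 x
1.5 π = 3.03 − 2.3 + 0.5 × 2.0 − 1 × (-0.6) = 2.33
π = 2.33 / 1.5 = 1.55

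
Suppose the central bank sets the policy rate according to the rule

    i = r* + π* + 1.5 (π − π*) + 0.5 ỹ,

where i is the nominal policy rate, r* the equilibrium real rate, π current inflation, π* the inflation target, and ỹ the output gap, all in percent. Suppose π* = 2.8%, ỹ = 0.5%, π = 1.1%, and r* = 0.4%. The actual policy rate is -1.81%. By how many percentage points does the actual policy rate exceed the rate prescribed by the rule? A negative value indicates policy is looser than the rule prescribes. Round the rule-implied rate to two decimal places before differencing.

-2.71 pp

i = 0.4 + 2.8 + 1.5 × (1.1 − 2.8) + 0.5 × 0.5
   = 0.4 + 2.8 − 2.55 + 0.25 = 0.90
Deviation = -1.81 − 0.90 = -2.71 pp.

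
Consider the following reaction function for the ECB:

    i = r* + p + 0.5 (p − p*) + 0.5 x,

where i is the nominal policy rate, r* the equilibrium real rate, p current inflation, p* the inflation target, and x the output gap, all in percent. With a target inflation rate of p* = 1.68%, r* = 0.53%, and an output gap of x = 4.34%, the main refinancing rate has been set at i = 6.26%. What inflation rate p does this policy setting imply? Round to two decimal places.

2.93%

Collecting p: i = r* + (1 + 0.5) p − 0.5 p* + 0.5 x
1.5 p = 6.26 − 0.53 + 0.5 × 1.68 − 0.5 × 4.34 = 4.4
p = 4.4 / 1.5 = 2.93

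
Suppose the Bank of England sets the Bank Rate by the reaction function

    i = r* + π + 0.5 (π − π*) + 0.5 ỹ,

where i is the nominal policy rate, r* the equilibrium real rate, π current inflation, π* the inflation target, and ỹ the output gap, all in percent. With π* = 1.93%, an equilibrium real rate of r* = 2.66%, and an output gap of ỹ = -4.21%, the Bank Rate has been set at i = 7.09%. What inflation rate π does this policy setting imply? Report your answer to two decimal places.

5.00%

Collecting π: i = r* + (1 + 0.5) π − 0.5 π* + 0.5 ỹ
1.5 π = 7.09 − 2.66 + 0.5 × 1.93 − 0.5 × (-4.21) = 7.5
π = 7.5 / 1.5 = 5.00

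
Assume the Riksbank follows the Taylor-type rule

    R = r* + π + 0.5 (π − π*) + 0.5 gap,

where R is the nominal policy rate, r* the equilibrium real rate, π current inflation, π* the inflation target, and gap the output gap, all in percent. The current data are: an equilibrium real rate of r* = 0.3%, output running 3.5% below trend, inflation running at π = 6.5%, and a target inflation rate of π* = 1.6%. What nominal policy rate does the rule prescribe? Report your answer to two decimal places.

Output 3.5% below potential → gap = -3.5.
R = 0.3 + 6.5 + 0.5 × (6.5 − 1.6) + 0.5 × (-3.5)
   = 0.3 + 6.5 + 2.45 − 1.75 = 7.50

7.50%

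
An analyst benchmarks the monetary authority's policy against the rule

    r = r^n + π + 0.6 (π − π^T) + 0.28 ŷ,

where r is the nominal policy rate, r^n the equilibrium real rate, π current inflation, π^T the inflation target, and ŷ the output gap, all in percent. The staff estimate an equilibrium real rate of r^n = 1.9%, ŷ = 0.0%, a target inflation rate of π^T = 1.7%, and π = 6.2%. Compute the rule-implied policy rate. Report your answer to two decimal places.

r = 1.9 + 6.2 + 0.6 × (6.2 − 1.7) + 0.28 × 0.0
   = 1.9 + 6.2 + 2.7 + 0 = 10.80

10.80%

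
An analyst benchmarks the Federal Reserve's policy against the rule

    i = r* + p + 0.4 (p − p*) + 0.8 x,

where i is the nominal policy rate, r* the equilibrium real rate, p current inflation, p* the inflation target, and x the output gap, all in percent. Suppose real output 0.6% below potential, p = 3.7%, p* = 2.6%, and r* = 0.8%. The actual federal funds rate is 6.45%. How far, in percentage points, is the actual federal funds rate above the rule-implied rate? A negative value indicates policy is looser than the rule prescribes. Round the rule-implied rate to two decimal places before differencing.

Output 0.6% below potential → x = -0.6.
i = 0.8 + 3.7 + 0.4 × (3.7 − 2.6) + 0.8 × (-0.6)
   = 0.8 + 3.7 + 0.44 − 0.48 = 4.46
Deviation = 6.45 − 4.46 = 1.99 pp.

1.99 pp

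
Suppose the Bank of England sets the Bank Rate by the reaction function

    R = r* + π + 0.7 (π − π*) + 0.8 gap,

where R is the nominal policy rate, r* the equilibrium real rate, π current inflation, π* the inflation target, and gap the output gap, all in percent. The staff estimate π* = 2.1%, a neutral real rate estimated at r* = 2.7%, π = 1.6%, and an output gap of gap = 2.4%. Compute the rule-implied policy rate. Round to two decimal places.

5.87%

R = 2.7 + 1.6 + 0.7 × (1.6 − 2.1) + 0.8 × 2.4
   = 2.7 + 1.6 − 0.35 + 1.92 = 5.87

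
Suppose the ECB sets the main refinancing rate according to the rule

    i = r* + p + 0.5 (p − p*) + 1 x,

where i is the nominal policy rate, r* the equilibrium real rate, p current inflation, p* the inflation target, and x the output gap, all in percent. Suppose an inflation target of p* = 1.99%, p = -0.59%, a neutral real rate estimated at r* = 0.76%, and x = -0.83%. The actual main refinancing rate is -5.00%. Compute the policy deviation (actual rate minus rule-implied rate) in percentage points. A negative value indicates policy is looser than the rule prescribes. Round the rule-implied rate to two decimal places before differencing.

-3.05 pp

i = 0.76 + (-0.59) + 0.5 × (-0.59 − 1.99) + 1 × (-0.83)
   = 0.76 − 0.59 − 1.29 − 0.83 = -1.95
Deviation = -5.00 − (-1.95) = -3.05 pp.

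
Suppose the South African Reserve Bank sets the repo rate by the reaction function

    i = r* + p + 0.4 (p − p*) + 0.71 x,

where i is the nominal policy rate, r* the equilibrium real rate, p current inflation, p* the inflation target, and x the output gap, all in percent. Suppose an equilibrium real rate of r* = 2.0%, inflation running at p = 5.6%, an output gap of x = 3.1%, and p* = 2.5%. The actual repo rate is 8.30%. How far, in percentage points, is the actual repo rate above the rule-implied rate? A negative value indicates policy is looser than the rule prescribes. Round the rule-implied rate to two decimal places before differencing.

-2.74 pp

i = 2.0 + 5.6 + 0.4 × (5.6 − 2.5) + 0.71 × 3.1
   = 2.0 + 5.6 + 1.24 + 2.201 = 11.04
Deviation = 8.30 − 11.04 = -2.74 pp.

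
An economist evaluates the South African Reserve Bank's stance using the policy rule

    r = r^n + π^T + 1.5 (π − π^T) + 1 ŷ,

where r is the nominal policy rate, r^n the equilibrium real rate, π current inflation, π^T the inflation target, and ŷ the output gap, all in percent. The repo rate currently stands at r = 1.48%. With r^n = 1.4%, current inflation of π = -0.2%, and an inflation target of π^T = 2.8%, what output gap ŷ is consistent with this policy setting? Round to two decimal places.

1.78%

1 ŷ = 1.48 − 1.4 − 2.8 − 1.5 × ((-0.2) − 2.8) = 1.78
ŷ = 1.78 / 1 = 1.78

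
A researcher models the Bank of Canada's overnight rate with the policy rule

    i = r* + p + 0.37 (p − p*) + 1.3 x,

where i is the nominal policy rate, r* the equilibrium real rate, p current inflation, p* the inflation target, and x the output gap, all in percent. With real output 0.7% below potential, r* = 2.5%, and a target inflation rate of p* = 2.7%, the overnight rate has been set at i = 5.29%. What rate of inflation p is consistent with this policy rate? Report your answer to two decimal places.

Output 0.7% below potential → x = -0.7.
Collecting p: i = r* + (1 + 0.37) p − 0.37 p* + 1.3 x
1.37 p = 5.29 − 2.5 + 0.37 × 2.7 − 1.3 × (-0.7) = 4.699
p = 4.699 / 1.37 = 3.43

3.43%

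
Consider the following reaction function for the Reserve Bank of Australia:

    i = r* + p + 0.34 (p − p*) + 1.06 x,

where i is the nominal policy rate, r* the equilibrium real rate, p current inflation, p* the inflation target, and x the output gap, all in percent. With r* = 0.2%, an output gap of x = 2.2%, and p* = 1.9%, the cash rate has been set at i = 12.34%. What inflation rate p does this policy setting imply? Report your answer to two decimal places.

Collecting p: i = r* + (1 + 0.34) p − 0.34 p* + 1.06 x
1.34 p = 12.34 − 0.2 + 0.34 × 1.9 − 1.06 × 2.2 = 10.454
p = 10.454 / 1.34 = 7.80

7.80%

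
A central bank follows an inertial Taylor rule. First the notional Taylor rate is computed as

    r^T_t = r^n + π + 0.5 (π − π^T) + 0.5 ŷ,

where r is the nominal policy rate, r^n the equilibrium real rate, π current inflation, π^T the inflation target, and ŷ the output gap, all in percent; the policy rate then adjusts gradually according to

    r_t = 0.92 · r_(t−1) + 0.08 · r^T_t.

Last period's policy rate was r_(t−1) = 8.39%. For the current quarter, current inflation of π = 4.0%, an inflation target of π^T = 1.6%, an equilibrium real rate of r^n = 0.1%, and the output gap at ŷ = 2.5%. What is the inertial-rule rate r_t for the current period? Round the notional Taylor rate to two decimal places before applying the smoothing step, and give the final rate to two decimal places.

8.24%

r^T_t = 0.1 + 4.0 + 0.5 × (4.0 − 1.6) + 0.5 × 2.5
   = 0.1 + 4 + 1.2 + 1.25 = 6.55
r_t = 0.92 × 8.39 + 0.08 × 6.55 = 7.7188 + 0.524 = 8.24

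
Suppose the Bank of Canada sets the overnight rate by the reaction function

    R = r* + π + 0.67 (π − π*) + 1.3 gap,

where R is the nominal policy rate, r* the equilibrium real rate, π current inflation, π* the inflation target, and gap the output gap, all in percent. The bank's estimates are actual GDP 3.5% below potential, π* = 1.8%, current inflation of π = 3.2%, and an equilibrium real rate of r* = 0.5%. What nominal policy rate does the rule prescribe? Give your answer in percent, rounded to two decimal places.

Output 3.5% below potential → gap = -3.5.
R = 0.5 + 3.2 + 0.67 × (3.2 − 1.8) + 1.3 × (-3.5)
   = 0.5 + 3.2 + 0.938 − 4.55 = 0.09

0.09%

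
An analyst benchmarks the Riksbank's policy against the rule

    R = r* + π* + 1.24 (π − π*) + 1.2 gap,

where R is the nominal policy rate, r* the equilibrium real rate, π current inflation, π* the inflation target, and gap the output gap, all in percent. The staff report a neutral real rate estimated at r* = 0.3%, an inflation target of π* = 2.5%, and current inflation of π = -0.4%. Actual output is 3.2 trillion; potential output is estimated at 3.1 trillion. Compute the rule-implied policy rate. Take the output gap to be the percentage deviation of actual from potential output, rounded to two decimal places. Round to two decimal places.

3.08%

Output gap = 100 × (3.2 − 3.1) / 3.1 = 3.23%.
R = 0.30 + 2.50 + 1.24 × (-0.40 − 2.50) + 1.2 × 3.23
   = 0.30 + 2.5 − 3.596 + 3.876 = 3.08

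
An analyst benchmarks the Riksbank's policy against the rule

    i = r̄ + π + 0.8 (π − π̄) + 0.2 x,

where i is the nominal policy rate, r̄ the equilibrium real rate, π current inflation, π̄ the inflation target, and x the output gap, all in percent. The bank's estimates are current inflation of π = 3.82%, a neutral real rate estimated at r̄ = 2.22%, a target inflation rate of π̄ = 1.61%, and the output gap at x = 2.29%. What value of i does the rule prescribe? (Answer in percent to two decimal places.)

8.27%

i = 2.22 + 3.82 + 0.8 × (3.82 − 1.61) + 0.2 × 2.29
   = 2.22 + 3.82 + 1.768 + 0.458 = 8.27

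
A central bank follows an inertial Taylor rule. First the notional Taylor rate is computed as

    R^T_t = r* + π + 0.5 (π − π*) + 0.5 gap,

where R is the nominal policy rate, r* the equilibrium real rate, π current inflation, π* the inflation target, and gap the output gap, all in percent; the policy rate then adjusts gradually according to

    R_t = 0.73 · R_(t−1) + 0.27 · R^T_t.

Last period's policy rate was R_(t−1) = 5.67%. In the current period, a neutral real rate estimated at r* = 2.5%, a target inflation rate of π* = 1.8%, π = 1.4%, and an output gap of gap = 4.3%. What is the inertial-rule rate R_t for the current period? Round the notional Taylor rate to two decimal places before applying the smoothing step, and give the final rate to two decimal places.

5.72%

R^T_t = 2.5 + 1.4 + 0.5 × (1.4 − 1.8) + 0.5 × 4.3
   = 2.5 + 1.4 − 0.2 + 2.15 = 5.85
R_t = 0.73 × 5.67 + 0.27 × 5.85 = 4.1391 + 1.5795 = 5.72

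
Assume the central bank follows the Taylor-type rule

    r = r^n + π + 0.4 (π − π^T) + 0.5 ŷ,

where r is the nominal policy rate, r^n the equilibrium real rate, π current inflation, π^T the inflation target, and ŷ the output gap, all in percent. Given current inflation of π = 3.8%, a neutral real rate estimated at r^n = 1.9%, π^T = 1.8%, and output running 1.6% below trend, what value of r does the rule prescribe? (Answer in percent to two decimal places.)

Output 1.6% below potential → ŷ = -1.6.
r = 1.9 + 3.8 + 0.4 × (3.8 − 1.8) + 0.5 × (-1.6)
   = 1.9 + 3.8 + 0.8 − 0.8 = 5.70

5.70%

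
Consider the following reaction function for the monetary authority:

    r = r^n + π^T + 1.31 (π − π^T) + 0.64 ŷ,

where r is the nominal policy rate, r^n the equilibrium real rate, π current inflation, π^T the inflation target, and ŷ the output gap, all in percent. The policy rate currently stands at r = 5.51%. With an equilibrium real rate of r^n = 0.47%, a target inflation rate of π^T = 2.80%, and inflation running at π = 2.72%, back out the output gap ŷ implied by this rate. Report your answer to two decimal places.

0.64 ŷ = 5.51 − 0.47 − 2.80 − 1.31 × (2.72 − 2.80) = 2.3448
ŷ = 2.3448 / 0.64 = 3.66

3.66%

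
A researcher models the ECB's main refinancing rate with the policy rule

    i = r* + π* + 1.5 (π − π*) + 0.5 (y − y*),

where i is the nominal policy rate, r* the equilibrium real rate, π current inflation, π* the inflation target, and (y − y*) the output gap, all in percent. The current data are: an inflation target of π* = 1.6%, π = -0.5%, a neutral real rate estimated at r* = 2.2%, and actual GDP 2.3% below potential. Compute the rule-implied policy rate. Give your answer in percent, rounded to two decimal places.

-0.50%

Output 2.3% below potential → (y − y*) = -2.3.
i = 2.2 + 1.6 + 1.5 × (-0.5 − 1.6) + 0.5 × (-2.3)
   = 2.2 + 1.6 − 3.15 − 1.15 = -0.50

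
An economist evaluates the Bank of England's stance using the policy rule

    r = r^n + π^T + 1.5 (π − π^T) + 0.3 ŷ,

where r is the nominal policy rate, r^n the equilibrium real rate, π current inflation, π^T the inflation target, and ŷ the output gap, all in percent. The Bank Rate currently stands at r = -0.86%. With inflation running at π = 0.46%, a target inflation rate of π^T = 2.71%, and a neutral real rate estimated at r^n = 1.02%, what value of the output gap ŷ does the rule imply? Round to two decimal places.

-4.05%

0.3 ŷ = -0.86 − 1.02 − 2.71 − 1.5 × (0.46 − 2.71) = -1.215
ŷ = -1.215 / 0.3 = -4.05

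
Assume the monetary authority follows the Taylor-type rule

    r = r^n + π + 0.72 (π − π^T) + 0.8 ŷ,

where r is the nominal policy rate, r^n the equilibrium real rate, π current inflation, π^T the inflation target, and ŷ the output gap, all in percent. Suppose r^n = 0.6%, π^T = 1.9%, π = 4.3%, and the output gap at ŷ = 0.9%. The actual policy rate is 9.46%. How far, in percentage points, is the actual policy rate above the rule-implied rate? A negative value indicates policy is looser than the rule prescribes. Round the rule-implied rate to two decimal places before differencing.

r = 0.6 + 4.3 + 0.72 × (4.3 − 1.9) + 0.8 × 0.9
   = 0.6 + 4.3 + 1.728 + 0.72 = 7.35
Deviation = 9.46 − 7.35 = 2.11 pp.

2.11 pp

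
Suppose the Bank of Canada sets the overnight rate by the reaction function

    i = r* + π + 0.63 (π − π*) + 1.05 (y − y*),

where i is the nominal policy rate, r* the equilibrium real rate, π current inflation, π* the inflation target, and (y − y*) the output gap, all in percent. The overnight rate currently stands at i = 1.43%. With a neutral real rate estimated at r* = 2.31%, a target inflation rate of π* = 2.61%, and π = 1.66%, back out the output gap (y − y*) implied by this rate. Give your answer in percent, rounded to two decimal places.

-1.85%

1.05 (y − y*) = 1.43 − 2.31 − 1.66 − 0.63 × (1.66 − 2.61) = -1.9415
(y − y*) = -1.9415 / 1.05 = -1.85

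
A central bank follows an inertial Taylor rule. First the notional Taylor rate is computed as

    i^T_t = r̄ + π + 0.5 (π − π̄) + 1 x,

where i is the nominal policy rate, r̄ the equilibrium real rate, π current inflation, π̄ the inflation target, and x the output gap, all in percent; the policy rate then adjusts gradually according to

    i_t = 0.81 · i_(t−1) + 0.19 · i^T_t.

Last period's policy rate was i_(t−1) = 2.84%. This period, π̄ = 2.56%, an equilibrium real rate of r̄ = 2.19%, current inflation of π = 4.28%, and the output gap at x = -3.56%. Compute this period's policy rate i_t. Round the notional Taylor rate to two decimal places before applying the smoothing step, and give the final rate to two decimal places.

i^T_t = 2.19 + 4.28 + 0.5 × (4.28 − 2.56) + 1 × (-3.56)
   = 2.19 + 4.28 + 0.86 − 3.56 = 3.77
i_t = 0.81 × 2.84 + 0.19 × 3.77 = 2.3004 + 0.7163 = 3.02

3.02%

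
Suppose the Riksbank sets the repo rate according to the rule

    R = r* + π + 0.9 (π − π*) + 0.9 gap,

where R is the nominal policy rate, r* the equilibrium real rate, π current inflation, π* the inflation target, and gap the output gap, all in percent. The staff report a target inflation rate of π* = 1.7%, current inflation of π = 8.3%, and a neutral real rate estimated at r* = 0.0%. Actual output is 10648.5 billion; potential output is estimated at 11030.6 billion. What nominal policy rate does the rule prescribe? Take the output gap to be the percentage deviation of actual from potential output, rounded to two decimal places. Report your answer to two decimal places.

11.13%

Output gap = 100 × (10648.5 − 11030.6) / 11030.6 = -3.46%.
R = 0.00 + 8.30 + 0.9 × (8.30 − 1.70) + 0.9 × (-3.46)
   = 0.00 + 8.3 + 5.94 − 3.114 = 11.13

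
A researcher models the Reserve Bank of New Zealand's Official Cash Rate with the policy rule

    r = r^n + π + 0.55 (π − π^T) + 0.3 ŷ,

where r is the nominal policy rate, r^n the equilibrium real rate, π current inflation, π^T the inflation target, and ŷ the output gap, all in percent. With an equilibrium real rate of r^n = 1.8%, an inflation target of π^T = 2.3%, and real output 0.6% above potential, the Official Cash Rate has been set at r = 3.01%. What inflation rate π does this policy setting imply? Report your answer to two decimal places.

Output 0.6% above potential → ŷ = 0.6.
Collecting π: r = r^n + (1 + 0.55) π − 0.55 π^T + 0.3 ŷ
1.55 π = 3.01 − 1.8 + 0.55 × 2.3 − 0.3 × 0.6 = 2.295
π = 2.295 / 1.55 = 1.48

1.48%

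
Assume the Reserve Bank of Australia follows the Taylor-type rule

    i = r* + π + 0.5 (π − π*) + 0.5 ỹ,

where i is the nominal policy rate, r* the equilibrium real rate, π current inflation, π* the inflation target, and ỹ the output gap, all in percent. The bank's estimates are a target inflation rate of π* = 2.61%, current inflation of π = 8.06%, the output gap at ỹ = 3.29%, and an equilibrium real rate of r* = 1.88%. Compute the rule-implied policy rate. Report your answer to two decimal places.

i = 1.88 + 8.06 + 0.5 × (8.06 − 2.61) + 0.5 × 3.29
   = 1.88 + 8.06 + 2.725 + 1.645 = 14.31

14.31%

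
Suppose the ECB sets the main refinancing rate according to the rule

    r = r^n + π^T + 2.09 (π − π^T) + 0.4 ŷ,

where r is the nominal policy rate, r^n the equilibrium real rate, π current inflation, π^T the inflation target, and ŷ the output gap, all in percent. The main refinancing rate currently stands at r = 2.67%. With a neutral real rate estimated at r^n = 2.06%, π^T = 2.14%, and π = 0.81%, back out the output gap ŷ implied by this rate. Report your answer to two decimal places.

0.4 ŷ = 2.67 − 2.06 − 2.14 − 2.09 × (0.81 − 2.14) = 1.2497
ŷ = 1.2497 / 0.4 = 3.12

3.12%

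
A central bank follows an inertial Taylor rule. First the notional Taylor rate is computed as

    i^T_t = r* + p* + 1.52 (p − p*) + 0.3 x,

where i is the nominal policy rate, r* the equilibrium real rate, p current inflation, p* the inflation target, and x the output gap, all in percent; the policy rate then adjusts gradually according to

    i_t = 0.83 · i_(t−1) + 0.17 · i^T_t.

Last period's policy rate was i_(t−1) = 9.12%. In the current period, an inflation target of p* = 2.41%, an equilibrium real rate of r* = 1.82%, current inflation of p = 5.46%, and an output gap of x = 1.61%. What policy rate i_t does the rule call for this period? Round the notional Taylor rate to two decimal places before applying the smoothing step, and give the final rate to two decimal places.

i^T_t = 1.82 + 2.41 + 1.52 × (5.46 − 2.41) + 0.3 × 1.61
   = 1.82 + 2.41 + 4.636 + 0.483 = 9.35
i_t = 0.83 × 9.12 + 0.17 × 9.35 = 7.5696 + 1.5895 = 9.16

9.16%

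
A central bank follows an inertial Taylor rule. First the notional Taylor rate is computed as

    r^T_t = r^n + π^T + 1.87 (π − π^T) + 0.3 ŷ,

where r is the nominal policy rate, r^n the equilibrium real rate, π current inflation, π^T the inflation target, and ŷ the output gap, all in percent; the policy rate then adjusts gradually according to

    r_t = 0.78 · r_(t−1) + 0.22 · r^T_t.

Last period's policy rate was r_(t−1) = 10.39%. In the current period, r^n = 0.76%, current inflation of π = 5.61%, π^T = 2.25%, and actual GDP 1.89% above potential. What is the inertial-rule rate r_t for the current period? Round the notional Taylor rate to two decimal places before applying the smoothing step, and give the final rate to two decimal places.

Output 1.89% above potential → ŷ = 1.89.
r^T_t = 0.76 + 2.25 + 1.87 × (5.61 − 2.25) + 0.3 × 1.89
   = 0.76 + 2.25 + 6.2832 + 0.567 = 9.86
r_t = 0.78 × 10.39 + 0.22 × 9.86 = 8.1042 + 2.1692 = 10.27

10.27%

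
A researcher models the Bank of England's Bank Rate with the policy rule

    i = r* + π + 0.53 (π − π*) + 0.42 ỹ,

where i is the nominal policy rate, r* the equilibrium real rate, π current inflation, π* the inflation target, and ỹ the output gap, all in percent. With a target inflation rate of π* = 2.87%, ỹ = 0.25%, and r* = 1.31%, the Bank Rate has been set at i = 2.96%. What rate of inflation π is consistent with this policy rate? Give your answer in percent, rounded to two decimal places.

2.00%

Collecting π: i = r* + (1 + 0.53) π − 0.53 π* + 0.42 ỹ
1.53 π = 2.96 − 1.31 + 0.53 × 2.87 − 0.42 × 0.25 = 3.0661
π = 3.0661 / 1.53 = 2.00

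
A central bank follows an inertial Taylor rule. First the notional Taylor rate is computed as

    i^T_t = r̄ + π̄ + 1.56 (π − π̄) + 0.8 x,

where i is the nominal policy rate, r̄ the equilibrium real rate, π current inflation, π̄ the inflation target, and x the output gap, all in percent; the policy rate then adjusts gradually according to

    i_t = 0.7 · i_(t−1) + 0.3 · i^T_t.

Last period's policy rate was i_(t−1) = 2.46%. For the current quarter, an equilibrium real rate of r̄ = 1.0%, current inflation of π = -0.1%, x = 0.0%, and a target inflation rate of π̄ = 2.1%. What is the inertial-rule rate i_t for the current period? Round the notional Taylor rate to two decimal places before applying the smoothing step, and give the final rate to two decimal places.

1.62%

i^T_t = 1.0 + 2.1 + 1.56 × (-0.1 − 2.1) + 0.8 × 0.0
   = 1.0 + 2.1 − 3.432 + 0 = -0.33
i_t = 0.7 × 2.46 + 0.3 × (-0.33) = 1.722 − 0.099 = 1.62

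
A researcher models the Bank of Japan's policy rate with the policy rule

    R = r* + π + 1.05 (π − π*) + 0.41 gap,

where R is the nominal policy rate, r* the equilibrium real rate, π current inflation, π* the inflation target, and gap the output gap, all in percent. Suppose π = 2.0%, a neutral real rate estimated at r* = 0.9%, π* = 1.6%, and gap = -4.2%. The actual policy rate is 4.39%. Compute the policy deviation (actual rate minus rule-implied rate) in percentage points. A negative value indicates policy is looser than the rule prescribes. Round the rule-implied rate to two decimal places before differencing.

2.79 pp

R = 0.9 + 2.0 + 1.05 × (2.0 − 1.6) + 0.41 × (-4.2)
   = 0.9 + 2 + 0.42 − 1.722 = 1.60
Deviation = 4.39 − 1.60 = 2.79 pp.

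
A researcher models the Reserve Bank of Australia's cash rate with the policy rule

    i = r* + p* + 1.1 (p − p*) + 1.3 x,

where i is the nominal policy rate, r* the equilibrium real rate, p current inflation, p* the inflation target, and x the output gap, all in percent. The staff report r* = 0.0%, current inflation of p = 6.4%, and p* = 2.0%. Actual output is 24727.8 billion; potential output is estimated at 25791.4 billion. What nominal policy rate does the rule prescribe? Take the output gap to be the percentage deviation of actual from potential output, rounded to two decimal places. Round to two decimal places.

Output gap = 100 × (24727.8 − 25791.4) / 25791.4 = -4.12%.
i = 0.00 + 2.00 + 1.1 × (6.40 − 2.00) + 1.3 × (-4.12)
   = 0.00 + 2 + 4.84 − 5.356 = 1.48

1.48%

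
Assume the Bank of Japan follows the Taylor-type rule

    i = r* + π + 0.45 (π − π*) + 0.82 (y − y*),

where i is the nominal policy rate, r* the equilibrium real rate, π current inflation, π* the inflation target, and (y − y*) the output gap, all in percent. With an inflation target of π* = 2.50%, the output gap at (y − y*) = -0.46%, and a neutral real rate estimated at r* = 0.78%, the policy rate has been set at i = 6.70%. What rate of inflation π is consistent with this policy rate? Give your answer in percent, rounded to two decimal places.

5.12%

Collecting π: i = r* + (1 + 0.45) π − 0.45 π* + 0.82 (y − y*)
1.45 π = 6.70 − 0.78 + 0.45 × 2.50 − 0.82 × (-0.46) = 7.4222
π = 7.4222 / 1.45 = 5.12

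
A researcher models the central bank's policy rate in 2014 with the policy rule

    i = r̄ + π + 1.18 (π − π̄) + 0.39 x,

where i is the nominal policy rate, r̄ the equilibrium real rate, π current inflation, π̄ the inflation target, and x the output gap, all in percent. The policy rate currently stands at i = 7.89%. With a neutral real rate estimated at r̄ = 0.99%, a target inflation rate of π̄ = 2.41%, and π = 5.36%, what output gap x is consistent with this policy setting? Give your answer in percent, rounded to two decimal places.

-4.98%

0.39 x = 7.89 − 0.99 − 5.36 − 1.18 × (5.36 − 2.41) = -1.941
x = -1.941 / 0.39 = -4.98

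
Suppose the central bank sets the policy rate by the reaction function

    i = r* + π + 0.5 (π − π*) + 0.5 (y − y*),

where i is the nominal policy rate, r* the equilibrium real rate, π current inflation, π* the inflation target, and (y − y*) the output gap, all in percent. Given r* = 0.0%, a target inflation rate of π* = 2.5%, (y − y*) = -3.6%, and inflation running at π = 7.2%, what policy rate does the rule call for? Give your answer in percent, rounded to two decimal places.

7.75%

i = 0.0 + 7.2 + 0.5 × (7.2 − 2.5) + 0.5 × (-3.6)
   = 0.0 + 7.2 + 2.35 − 1.8 = 7.75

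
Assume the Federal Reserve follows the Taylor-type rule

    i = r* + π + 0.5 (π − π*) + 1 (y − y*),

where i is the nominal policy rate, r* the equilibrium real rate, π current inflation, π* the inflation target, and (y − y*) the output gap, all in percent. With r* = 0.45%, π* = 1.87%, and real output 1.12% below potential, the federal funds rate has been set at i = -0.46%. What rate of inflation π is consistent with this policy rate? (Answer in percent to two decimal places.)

Output 1.12% below potential → (y − y*) = -1.12.
Collecting π: i = r* + (1 + 0.5) π − 0.5 π* + 1 (y − y*)
1.5 π = -0.46 − 0.45 + 0.5 × 1.87 − 1 × (-1.12) = 1.145
π = 1.145 / 1.5 = 0.76

0.76%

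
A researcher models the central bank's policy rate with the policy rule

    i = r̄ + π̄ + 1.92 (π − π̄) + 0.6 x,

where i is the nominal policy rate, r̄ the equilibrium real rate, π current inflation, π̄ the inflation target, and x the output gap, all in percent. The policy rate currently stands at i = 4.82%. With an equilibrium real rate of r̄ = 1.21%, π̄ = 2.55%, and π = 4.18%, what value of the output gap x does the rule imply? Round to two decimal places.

0.6 x = 4.82 − 1.21 − 2.55 − 1.92 × (4.18 − 2.55) = -2.0696
x = -2.0696 / 0.6 = -3.45

-3.45%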